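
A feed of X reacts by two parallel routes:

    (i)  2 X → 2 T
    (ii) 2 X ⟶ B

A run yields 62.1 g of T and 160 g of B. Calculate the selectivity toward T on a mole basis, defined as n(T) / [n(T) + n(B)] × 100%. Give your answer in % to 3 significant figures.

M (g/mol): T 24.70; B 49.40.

43.7 %

n(T) = 62.1 / 24.70 = 2.514 mol
n(B) = 160 / 49.40 = 3.239 mol
selectivity = 2.514/(2.514+3.239) × 100 = 43.70 %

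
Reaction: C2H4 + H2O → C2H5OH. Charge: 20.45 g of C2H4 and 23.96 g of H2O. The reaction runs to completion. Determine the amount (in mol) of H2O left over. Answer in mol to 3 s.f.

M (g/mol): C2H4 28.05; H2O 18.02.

0.601 mol

n(C2H4) = 20.45 / 28.05 = 0.7291 mol
n(H2O) = 23.96 / 18.02 = 1.330 mol
n/ν for C2H4 = 0.7291/1 = 0.7291
n/ν for H2O = 1.330/1 = 1.330
Smallest n/ν is C2H4 → limiting reagent.
H2O consumed = (1/1) × 0.7291 = 0.7291 mol
H2O remaining = 1.330 − 0.7291 = 0.6009 mol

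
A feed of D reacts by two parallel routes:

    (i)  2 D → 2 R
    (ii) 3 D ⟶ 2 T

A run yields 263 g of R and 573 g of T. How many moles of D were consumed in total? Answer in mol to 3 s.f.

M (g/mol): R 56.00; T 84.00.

n(R) = 263 / 56.00 = 4.696 mol
n(T) = 573 / 84.00 = 6.821 mol
n(D) via (i) = (2/2)×4.696 = 4.696 mol
n(D) via (ii) = (3/2)×6.821 = 10.23 mol
total n(D) = 4.696 + 10.23 = 14.93 mol

14.9 mol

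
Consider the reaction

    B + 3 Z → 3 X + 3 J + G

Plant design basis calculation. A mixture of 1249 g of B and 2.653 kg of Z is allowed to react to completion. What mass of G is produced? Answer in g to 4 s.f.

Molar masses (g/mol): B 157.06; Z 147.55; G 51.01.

305.7 g

n(B) = 1249 / 157.06 = 7.952 mol
n(Z) = 2.653×1000 / 147.55 = 17.98 mol
n/ν → B: 7.952, Z: 5.993; Z is limiting.
n(G) = (1/3) × 17.98 = 5.993 mol
mass = 5.993 × 51.01 = 305.7 g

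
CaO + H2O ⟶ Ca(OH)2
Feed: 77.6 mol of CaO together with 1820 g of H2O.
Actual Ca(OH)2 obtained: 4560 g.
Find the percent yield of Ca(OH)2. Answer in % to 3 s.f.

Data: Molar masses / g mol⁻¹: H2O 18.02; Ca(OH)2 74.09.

79.3 %

n(CaO) = 77.60 mol
n(H2O) = 1820 / 18.02 = 101.0 mol
n/ν for CaO = 77.60/1 = 77.60
n/ν for H2O = 101.0/1 = 101.0
Smallest n/ν is CaO → limiting reagent.
theoretical n(Ca(OH)2) = (1/1) × 77.60 = 77.60 mol → 5749 g
% yield = 4560 / 5749 × 100 = 79.32 %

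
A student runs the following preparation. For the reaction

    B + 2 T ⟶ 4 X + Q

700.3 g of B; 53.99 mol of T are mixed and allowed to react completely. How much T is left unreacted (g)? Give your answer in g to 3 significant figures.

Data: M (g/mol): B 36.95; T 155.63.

2500 g

n(B) = 700.3 / 36.95 = 18.95 mol
n(T) = 53.99 mol
n/ν for B = 18.95/1 = 18.95
n/ν for T = 53.99/2 = 27.00
Smallest n/ν is B → limiting reagent.
T consumed = (2/1) × 18.95 = 37.90 mol
T remaining = 53.99 − 37.90 = 16.09 mol
mass = 16.09 × 155.63 = 2504 g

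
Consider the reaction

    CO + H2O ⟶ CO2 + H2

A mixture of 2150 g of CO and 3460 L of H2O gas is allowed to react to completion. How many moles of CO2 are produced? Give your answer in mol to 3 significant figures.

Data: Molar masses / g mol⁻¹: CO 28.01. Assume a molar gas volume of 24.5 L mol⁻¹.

n(CO) = 2150 / 28.01 = 76.76 mol
n(H2O) = 3460 / 24.5 = 141.2 mol
n/ν for CO = 76.76/1 = 76.76
n/ν for H2O = 141.2/1 = 141.2
Smallest n/ν is CO → limiting reagent.
n(CO2) = (1/1) × 76.76 = 76.76 mol

76.8 mol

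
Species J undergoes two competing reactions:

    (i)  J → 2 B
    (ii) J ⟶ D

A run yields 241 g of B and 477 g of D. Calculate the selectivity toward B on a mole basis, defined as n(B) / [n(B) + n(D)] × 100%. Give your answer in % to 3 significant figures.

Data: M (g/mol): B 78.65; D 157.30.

n(B) = 241 / 78.65 = 3.064 mol
n(D) = 477 / 157.30 = 3.032 mol
selectivity = 3.064/(3.064+3.032) × 100 = 50.26 %

50.3 %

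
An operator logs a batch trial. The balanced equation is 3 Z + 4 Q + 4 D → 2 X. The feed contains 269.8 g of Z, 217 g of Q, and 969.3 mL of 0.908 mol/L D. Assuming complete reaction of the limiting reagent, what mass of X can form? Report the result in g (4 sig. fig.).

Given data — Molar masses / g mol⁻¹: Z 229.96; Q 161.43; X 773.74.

n(Z) = 269.8 / 229.96 = 1.173 mol
n(Q) = 217.0 / 161.43 = 1.344 mol
n(D) = 0.908 × 969.3/1000 = 0.8801 mol
n/ν for Z = 1.173/3 = 0.3910
n/ν for Q = 1.344/4 = 0.3360
n/ν for D = 0.8801/4 = 0.2200
Smallest n/ν is D → limiting reagent.
n(X) = (2/4) × 0.8801 = 0.4401 mol
mass = 0.4401 × 773.74 = 340.5 g

340.5 g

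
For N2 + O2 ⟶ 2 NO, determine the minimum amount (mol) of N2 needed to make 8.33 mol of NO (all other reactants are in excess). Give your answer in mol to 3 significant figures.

n(NO) = 8.330 mol
n(N2) = (1/2) × 8.330 = 4.165 mol

4.17 mol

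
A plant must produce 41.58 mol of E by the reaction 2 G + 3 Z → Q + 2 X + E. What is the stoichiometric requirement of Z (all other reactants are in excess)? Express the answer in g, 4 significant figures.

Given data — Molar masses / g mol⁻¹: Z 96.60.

12050 g

n(E) = 41.58 mol
n(Z) = (3/1) × 41.58 = 124.7 mol
mass = 124.7 × 96.60 = 12050 g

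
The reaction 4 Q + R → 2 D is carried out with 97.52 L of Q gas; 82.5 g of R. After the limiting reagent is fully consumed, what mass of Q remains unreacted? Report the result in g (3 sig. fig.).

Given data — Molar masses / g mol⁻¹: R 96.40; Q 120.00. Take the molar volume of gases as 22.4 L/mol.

n(Q) = 97.52 / 22.4 = 4.354 mol
n(R) = 82.50 / 96.40 = 0.8558 mol
n/ν for Q = 4.354/4 = 1.089
n/ν for R = 0.8558/1 = 0.8558
Smallest n/ν is R → limiting reagent.
Q consumed = (4/1) × 0.8558 = 3.423 mol
Q remaining = 4.354 − 3.423 = 0.9310 mol
mass = 0.9310 × 120.00 = 111.7 g

112 g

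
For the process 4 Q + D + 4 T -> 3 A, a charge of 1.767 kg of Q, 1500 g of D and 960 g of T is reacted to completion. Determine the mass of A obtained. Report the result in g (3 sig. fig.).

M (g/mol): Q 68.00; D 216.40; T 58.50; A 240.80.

2960 g

n(Q) = 1.767×1000 / 68.00 = 25.99 mol
n(D) = 1500 / 216.40 = 6.932 mol
n(T) = 960.0 / 58.50 = 16.41 mol
n/ν for Q = 25.99/4 = 6.498
n/ν for D = 6.932/1 = 6.932
n/ν for T = 16.41/4 = 4.103
Smallest n/ν is T → limiting reagent.
n(A) = (3/4) × 16.41 = 12.31 mol
mass = 12.31 × 240.80 = 2964 g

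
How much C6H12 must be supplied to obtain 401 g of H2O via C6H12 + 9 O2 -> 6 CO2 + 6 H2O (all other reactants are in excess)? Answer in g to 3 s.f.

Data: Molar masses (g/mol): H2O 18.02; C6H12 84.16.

n(H2O) = 401 / 18.02 = 22.25 mol
n(C6H12) = (1/6) × 22.25 = 3.708 mol
mass = 3.708 × 84.16 = 312.1 g

312 g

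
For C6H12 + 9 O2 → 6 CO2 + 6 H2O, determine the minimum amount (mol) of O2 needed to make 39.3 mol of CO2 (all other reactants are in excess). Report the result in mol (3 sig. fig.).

59.0 mol

n(CO2) = 39.30 mol
n(O2) = (9/6) × 39.30 = 58.95 mol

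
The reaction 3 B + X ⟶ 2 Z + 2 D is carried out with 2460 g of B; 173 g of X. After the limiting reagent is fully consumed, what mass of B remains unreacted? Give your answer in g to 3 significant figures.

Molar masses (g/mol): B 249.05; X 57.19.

n(B) = 2460 / 249.05 = 9.878 mol
n(X) = 173.0 / 57.19 = 3.025 mol
n/ν for B = 9.878/3 = 3.293
n/ν for X = 3.025/1 = 3.025
Smallest n/ν is X → limiting reagent.
B consumed = (3/1) × 3.025 = 9.075 mol
B remaining = 9.878 − 9.075 = 0.8030 mol
mass = 0.8030 × 249.05 = 200.0 g

200 g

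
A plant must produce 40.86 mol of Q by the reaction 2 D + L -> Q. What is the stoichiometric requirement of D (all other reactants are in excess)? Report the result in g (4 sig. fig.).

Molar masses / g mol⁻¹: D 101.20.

8270 g

n(Q) = 40.86 mol
n(D) = (2/1) × 40.86 = 81.72 mol
mass = 81.72 × 101.20 = 8270 g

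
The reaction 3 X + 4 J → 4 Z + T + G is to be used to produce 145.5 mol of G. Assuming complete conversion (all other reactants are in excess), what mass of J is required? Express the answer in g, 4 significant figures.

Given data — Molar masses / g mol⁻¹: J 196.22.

n(G) = 145.5 mol
n(J) = (4/1) × 145.5 = 582.0 mol
mass = 582.0 × 196.22 = 114200 g

114200 g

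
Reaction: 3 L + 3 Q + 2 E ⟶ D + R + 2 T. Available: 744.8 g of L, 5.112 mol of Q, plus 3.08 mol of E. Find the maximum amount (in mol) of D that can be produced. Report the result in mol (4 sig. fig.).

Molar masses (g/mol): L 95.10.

n(L) = 744.8 / 95.10 = 7.832 mol
n(Q) = 5.112 mol
n(E) = 3.080 mol
n/ν → L: 2.611, Q: 1.704, E: 1.540; E is limiting.
n(D) = (1/2) × 3.080 = 1.540 mol

1.540 mol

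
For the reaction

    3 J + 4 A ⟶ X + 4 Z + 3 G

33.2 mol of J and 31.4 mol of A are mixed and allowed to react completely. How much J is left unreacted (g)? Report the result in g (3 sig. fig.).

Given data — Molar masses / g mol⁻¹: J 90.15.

870 g

n(J) = 33.20 mol
n(A) = 31.40 mol
n/ν → J: 11.07, A: 7.850; A is limiting.
J consumed = (3/4) × 31.40 = 23.55 mol
J remaining = 33.20 − 23.55 = 9.650 mol
mass = 9.650 × 90.15 = 869.9 g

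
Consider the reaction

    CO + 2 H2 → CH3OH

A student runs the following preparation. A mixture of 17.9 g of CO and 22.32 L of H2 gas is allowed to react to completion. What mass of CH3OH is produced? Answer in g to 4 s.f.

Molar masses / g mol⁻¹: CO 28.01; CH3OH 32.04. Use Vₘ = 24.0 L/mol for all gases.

14.90 g

n(CO) = 17.90 / 28.01 = 0.6391 mol
n(H2) = 22.32 / 24.0 = 0.9300 mol
n/ν for CO = 0.6391/1 = 0.6391
n/ν for H2 = 0.9300/2 = 0.4650
Smallest n/ν is H2 → limiting reagent.
n(CH3OH) = (1/2) × 0.9300 = 0.4650 mol
mass = 0.4650 × 32.04 = 14.90 g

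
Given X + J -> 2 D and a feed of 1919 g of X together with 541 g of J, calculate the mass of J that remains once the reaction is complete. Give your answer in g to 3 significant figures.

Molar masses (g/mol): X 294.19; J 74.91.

n(X) = 1919 / 294.19 = 6.523 mol
n(J) = 541.0 / 74.91 = 7.222 mol
n/ν for X = 6.523/1 = 6.523
n/ν for J = 7.222/1 = 7.222
Smallest n/ν is X → limiting reagent.
J consumed = (1/1) × 6.523 = 6.523 mol
J remaining = 7.222 − 6.523 = 0.6990 mol
mass = 0.6990 × 74.91 = 52.36 g

52.4 g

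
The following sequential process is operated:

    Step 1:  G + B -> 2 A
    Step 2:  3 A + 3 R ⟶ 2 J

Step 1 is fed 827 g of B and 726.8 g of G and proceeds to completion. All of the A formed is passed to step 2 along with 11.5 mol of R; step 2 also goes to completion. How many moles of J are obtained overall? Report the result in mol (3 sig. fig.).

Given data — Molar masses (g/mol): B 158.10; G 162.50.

Step 1:
n(B) = 827.0 / 158.10 = 5.231 mol
n(G) = 726.8 / 162.50 = 4.473 mol
n/ν → B: 5.231, G: 4.473; G is limiting.
n(A) produced = (2/1) × 4.473 = 8.946 mol
Step 2:
n(A) available = 8.946 mol
n(R) = 11.50 mol
n/ν → A: 2.982, R: 3.833; A is limiting.
n(J) = (2/3) × 8.946 = 5.964 mol

5.96 mol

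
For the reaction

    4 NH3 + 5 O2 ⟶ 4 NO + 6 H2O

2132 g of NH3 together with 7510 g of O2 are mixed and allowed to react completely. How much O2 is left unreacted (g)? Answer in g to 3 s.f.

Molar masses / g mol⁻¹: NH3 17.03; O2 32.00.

2500 g

n(NH3) = 2132 / 17.03 = 125.2 mol
n(O2) = 7510 / 32.00 = 234.7 mol
n/ν for NH3 = 125.2/4 = 31.30
n/ν for O2 = 234.7/5 = 46.94
Smallest n/ν is NH3 → limiting reagent.
O2 consumed = (5/4) × 125.2 = 156.5 mol
O2 remaining = 234.7 − 156.5 = 78.20 mol
mass = 78.20 × 32.00 = 2502 g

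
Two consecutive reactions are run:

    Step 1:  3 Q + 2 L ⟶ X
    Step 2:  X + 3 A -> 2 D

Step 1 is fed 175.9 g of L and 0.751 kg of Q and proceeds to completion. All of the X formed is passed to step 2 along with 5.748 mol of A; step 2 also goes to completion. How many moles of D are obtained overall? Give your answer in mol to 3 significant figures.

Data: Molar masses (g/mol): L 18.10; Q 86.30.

Step 1:
n(L) = 175.9 / 18.10 = 9.718 mol
n(Q) = 0.7510×1000 / 86.30 = 8.702 mol
n/ν → L: 4.859, Q: 2.901; Q is limiting.
n(X) produced = (1/3) × 8.702 = 2.901 mol
Step 2:
n(X) available = 2.901 mol
n(A) = 5.748 mol
n/ν → X: 2.901, A: 1.916; A is limiting.
n(D) = (2/3) × 5.748 = 3.832 mol

3.83 mol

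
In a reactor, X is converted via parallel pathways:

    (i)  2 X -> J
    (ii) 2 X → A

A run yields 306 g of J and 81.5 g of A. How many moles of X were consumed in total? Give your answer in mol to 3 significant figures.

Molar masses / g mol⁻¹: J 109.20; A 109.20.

n(J) = 306 / 109.20 = 2.802 mol
n(A) = 81.5 / 109.20 = 0.7463 mol
n(X) via (i) = (2/1)×2.802 = 5.604 mol
n(X) via (ii) = (2/1)×0.7463 = 1.493 mol
total n(X) = 5.604 + 1.493 = 7.097 mol

7.10 mol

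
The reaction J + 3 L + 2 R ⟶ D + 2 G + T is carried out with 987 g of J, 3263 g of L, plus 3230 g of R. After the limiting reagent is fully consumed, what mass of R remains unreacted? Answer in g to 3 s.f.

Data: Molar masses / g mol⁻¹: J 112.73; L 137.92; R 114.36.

n(J) = 987.0 / 112.73 = 8.755 mol
n(L) = 3263 / 137.92 = 23.66 mol
n(R) = 3230 / 114.36 = 28.24 mol
n/ν for J = 8.755/1 = 8.755
n/ν for L = 23.66/3 = 7.887
n/ν for R = 28.24/2 = 14.12
Smallest n/ν is L → limiting reagent.
R consumed = (2/3) × 23.66 = 15.77 mol
R remaining = 28.24 − 15.77 = 12.47 mol
mass = 12.47 × 114.36 = 1426 g

1430 g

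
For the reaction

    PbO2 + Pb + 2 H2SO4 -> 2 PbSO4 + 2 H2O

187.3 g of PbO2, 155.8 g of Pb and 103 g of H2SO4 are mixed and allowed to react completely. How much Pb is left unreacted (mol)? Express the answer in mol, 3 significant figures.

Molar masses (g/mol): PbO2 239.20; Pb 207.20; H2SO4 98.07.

0.227 mol

n(PbO2) = 187.3 / 239.20 = 0.7830 mol
n(Pb) = 155.8 / 207.20 = 0.7519 mol
n(H2SO4) = 103.0 / 98.07 = 1.050 mol
n/ν → PbO2: 0.7830, Pb: 0.7519, H2SO4: 0.5250; H2SO4 is limiting.
Pb consumed = (1/2) × 1.050 = 0.5250 mol
Pb remaining = 0.7519 − 0.5250 = 0.2269 mol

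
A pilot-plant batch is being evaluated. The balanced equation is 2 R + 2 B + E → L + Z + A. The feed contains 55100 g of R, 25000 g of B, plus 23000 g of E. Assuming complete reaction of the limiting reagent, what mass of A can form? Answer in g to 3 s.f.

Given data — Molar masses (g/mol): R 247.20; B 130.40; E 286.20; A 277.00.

22300 g

n(R) = 55100 / 247.20 = 222.9 mol
n(B) = 25000 / 130.40 = 191.7 mol
n(E) = 23000 / 286.20 = 80.36 mol
n/ν for R = 222.9/2 = 111.5
n/ν for B = 191.7/2 = 95.85
n/ν for E = 80.36/1 = 80.36
Smallest n/ν is E → limiting reagent.
n(A) = (1/1) × 80.36 = 80.36 mol
mass = 80.36 × 277.00 = 22260 g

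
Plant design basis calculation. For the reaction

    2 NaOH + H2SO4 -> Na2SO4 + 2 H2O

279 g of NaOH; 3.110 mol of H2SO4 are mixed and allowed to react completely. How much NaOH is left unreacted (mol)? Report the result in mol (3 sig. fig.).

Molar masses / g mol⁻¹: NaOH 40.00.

n(NaOH) = 279.0 / 40.00 = 6.975 mol
n(H2SO4) = 3.110 mol
n/ν for NaOH = 6.975/2 = 3.488
n/ν for H2SO4 = 3.110/1 = 3.110
Smallest n/ν is H2SO4 → limiting reagent.
NaOH consumed = (2/1) × 3.110 = 6.220 mol
NaOH remaining = 6.975 − 6.220 = 0.7550 mol

0.755 mol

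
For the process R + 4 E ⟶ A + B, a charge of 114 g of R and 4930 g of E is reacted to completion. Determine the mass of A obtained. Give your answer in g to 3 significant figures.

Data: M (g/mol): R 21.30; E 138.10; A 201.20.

n(R) = 114.0 / 21.30 = 5.352 mol
n(E) = 4930 / 138.10 = 35.70 mol
n/ν for R = 5.352/1 = 5.352
n/ν for E = 35.70/4 = 8.925
Smallest n/ν is R → limiting reagent.
n(A) = (1/1) × 5.352 = 5.352 mol
mass = 5.352 × 201.20 = 1077 g

1080 g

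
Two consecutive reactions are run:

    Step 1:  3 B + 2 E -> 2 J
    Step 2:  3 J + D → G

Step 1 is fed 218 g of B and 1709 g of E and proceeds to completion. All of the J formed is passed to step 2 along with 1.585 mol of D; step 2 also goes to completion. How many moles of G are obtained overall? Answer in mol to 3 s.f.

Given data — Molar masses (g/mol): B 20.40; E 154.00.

Step 1:
n(B) = 218.0 / 20.40 = 10.69 mol
n(E) = 1709 / 154.00 = 11.10 mol
n/ν → B: 3.563, E: 5.550; B is limiting.
n(J) produced = (2/3) × 10.69 = 7.127 mol
Step 2:
n(J) available = 7.127 mol
n(D) = 1.585 mol
n/ν → J: 2.376, D: 1.585; D is limiting.
n(G) = (1/1) × 1.585 = 1.585 mol

1.59 mol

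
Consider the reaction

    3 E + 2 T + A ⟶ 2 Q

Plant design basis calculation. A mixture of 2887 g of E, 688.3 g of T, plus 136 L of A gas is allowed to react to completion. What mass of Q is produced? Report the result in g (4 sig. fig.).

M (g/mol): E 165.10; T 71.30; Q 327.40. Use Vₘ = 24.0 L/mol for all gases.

n(E) = 2887 / 165.10 = 17.49 mol
n(T) = 688.3 / 71.30 = 9.654 mol
n(A) = 136.0 / 24.0 = 5.667 mol
n/ν for E = 17.49/3 = 5.830
n/ν for T = 9.654/2 = 4.827
n/ν for A = 5.667/1 = 5.667
Smallest n/ν is T → limiting reagent.
n(Q) = (2/2) × 9.654 = 9.654 mol
mass = 9.654 × 327.40 = 3161 g

3161 g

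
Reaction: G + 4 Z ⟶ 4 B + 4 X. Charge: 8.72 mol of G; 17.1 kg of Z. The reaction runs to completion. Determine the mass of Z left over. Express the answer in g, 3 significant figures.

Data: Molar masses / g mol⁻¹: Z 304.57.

n(G) = 8.720 mol
n(Z) = 17.10×1000 / 304.57 = 56.14 mol
n/ν for G = 8.720/1 = 8.720
n/ν for Z = 56.14/4 = 14.04
Smallest n/ν is G → limiting reagent.
Z consumed = (4/1) × 8.720 = 34.88 mol
Z remaining = 56.14 − 34.88 = 21.26 mol
mass = 21.26 × 304.57 = 6475 g

6480 g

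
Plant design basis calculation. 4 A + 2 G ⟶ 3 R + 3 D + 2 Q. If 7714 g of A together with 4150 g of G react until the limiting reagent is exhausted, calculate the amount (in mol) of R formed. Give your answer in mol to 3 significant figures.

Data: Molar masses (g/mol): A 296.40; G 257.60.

19.5 mol

n(A) = 7714 / 296.40 = 26.03 mol
n(G) = 4150 / 257.60 = 16.11 mol
n/ν → A: 6.508, G: 8.055; A is limiting.
n(R) = (3/4) × 26.03 = 19.52 mol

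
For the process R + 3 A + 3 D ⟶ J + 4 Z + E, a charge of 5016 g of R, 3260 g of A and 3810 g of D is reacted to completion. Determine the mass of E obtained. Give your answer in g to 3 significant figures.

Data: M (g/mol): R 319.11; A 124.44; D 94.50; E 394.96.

n(R) = 5016 / 319.11 = 15.72 mol
n(A) = 3260 / 124.44 = 26.20 mol
n(D) = 3810 / 94.50 = 40.32 mol
n/ν for R = 15.72/1 = 15.72
n/ν for A = 26.20/3 = 8.733
n/ν for D = 40.32/3 = 13.44
Smallest n/ν is A → limiting reagent.
n(E) = (1/3) × 26.20 = 8.733 mol
mass = 8.733 × 394.96 = 3449 g

3450 g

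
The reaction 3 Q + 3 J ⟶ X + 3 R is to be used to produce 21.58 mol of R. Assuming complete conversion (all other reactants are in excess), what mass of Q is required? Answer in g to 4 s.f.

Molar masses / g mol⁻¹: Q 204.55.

n(R) = 21.58 mol
n(Q) = (3/3) × 21.58 = 21.58 mol
mass = 21.58 × 204.55 = 4414 g

4414 g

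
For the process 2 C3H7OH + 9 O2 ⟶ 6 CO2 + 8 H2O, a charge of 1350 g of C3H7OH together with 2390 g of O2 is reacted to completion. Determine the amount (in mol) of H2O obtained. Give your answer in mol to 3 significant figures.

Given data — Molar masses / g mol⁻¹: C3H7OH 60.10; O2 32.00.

n(C3H7OH) = 1350 / 60.10 = 22.46 mol
n(O2) = 2390 / 32.00 = 74.69 mol
n/ν → C3H7OH: 11.23, O2: 8.299; O2 is limiting.
n(H2O) = (8/9) × 74.69 = 66.39 mol

66.4 mol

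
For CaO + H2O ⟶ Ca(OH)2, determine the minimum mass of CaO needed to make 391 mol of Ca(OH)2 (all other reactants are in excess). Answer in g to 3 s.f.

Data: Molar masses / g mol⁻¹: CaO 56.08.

21900 g

n(Ca(OH)2) = 391.0 mol
n(CaO) = (1/1) × 391.0 = 391.0 mol
mass = 391.0 × 56.08 = 21930 g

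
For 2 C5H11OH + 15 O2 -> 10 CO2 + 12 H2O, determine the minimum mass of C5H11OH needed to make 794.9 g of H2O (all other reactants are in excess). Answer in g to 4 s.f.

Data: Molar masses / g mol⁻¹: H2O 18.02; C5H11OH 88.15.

n(H2O) = 794.9 / 18.02 = 44.11 mol
n(C5H11OH) = (2/12) × 44.11 = 7.352 mol
mass = 7.352 × 88.15 = 648.1 g

648.1 g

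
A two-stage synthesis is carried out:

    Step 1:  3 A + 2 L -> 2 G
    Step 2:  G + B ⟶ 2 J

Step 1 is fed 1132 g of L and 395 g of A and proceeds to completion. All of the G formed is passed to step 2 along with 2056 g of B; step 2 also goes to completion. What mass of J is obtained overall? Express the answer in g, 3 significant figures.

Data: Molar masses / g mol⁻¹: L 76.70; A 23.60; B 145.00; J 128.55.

Step 1:
n(L) = 1132 / 76.70 = 14.76 mol
n(A) = 395.0 / 23.60 = 16.74 mol
n/ν for L = 14.76/2 = 7.380
n/ν for A = 16.74/3 = 5.580
Smallest n/ν is A → limiting reagent.
n(G) produced = (2/3) × 16.74 = 11.16 mol
Step 2:
n(G) available = 11.16 mol
n(B) = 2056 / 145.00 = 14.18 mol
n/ν for G = 11.16/1 = 11.16
n/ν for B = 14.18/1 = 14.18
Smallest n/ν is G → limiting reagent.
n(J) = (2/1) × 11.16 = 22.32 mol
mass = 22.32 × 128.55 = 2869 g

2870 g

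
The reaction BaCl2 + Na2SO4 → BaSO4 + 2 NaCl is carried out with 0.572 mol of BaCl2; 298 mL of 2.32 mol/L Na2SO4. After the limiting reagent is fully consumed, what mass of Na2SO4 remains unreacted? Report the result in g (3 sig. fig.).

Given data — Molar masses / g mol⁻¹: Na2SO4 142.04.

n(BaCl2) = 0.5720 mol
n(Na2SO4) = 2.32 × 298.0/1000 = 0.6914 mol
n/ν for BaCl2 = 0.5720/1 = 0.5720
n/ν for Na2SO4 = 0.6914/1 = 0.6914
Smallest n/ν is BaCl2 → limiting reagent.
Na2SO4 consumed = (1/1) × 0.5720 = 0.5720 mol
Na2SO4 remaining = 0.6914 − 0.5720 = 0.1194 mol
mass = 0.1194 × 142.04 = 16.96 g

17.0 g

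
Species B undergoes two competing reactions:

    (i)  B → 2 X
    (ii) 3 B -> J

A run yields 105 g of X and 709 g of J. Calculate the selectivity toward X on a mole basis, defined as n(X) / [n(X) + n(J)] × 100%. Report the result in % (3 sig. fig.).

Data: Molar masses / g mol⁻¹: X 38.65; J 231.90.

n(X) = 105 / 38.65 = 2.717 mol
n(J) = 709 / 231.90 = 3.057 mol
selectivity = 2.717/(2.717+3.057) × 100 = 47.06 %

47.1 %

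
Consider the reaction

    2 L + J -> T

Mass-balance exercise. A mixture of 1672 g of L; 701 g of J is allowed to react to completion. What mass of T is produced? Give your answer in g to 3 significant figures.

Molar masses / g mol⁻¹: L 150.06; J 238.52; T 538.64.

n(L) = 1672 / 150.06 = 11.14 mol
n(J) = 701.0 / 238.52 = 2.939 mol
n/ν → L: 5.570, J: 2.939; J is limiting.
n(T) = (1/1) × 2.939 = 2.939 mol
mass = 2.939 × 538.64 = 1583 g

1580 g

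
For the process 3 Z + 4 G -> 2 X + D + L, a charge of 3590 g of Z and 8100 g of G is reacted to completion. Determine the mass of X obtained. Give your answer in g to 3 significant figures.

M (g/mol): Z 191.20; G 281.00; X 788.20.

n(Z) = 3590 / 191.20 = 18.78 mol
n(G) = 8100 / 281.00 = 28.83 mol
n/ν → Z: 6.260, G: 7.208; Z is limiting.
n(X) = (2/3) × 18.78 = 12.52 mol
mass = 12.52 × 788.20 = 9868 g

9870 g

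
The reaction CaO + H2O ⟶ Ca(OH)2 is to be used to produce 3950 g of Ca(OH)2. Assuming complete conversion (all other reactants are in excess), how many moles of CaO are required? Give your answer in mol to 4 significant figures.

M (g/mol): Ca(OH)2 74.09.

53.31 mol

n(Ca(OH)2) = 3950 / 74.09 = 53.31 mol
n(CaO) = (1/1) × 53.31 = 53.31 mol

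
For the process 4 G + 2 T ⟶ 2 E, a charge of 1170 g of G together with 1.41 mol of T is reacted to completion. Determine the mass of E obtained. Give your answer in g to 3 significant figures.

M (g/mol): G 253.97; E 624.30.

n(G) = 1170 / 253.97 = 4.607 mol
n(T) = 1.410 mol
n/ν for G = 4.607/4 = 1.152
n/ν for T = 1.410/2 = 0.7050
Smallest n/ν is T → limiting reagent.
n(E) = (2/2) × 1.410 = 1.410 mol
mass = 1.410 × 624.30 = 880.3 g

880 g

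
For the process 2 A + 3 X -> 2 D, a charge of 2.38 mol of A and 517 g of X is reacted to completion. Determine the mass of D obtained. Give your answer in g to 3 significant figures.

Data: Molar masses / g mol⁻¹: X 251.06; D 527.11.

724 g

n(A) = 2.380 mol
n(X) = 517.0 / 251.06 = 2.059 mol
n/ν for A = 2.380/2 = 1.190
n/ν for X = 2.059/3 = 0.6863
Smallest n/ν is X → limiting reagent.
n(D) = (2/3) × 2.059 = 1.373 mol
mass = 1.373 × 527.11 = 723.7 g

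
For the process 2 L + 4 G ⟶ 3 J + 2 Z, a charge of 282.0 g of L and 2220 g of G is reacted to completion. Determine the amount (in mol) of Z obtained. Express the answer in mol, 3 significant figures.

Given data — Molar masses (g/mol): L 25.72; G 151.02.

n(L) = 282.0 / 25.72 = 10.96 mol
n(G) = 2220 / 151.02 = 14.70 mol
n/ν for L = 10.96/2 = 5.480
n/ν for G = 14.70/4 = 3.675
Smallest n/ν is G → limiting reagent.
n(Z) = (2/4) × 14.70 = 7.350 mol

7.35 mol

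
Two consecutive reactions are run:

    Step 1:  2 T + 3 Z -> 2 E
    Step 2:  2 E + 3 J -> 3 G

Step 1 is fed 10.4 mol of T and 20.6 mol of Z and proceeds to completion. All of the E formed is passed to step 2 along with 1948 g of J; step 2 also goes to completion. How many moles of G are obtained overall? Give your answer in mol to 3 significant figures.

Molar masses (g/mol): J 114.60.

15.6 mol

Step 1:
n(T) = 10.40 mol
n(Z) = 20.60 mol
n/ν for T = 10.40/2 = 5.200
n/ν for Z = 20.60/3 = 6.867
Smallest n/ν is T → limiting reagent.
n(E) produced = (2/2) × 10.40 = 10.40 mol
Step 2:
n(E) available = 10.40 mol
n(J) = 1948 / 114.60 = 17.00 mol
n/ν for E = 10.40/2 = 5.200
n/ν for J = 17.00/3 = 5.667
Smallest n/ν is E → limiting reagent.
n(G) = (3/2) × 10.40 = 15.60 mol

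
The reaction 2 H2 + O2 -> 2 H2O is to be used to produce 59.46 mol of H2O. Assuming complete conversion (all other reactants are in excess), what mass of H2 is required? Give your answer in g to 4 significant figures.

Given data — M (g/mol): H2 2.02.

n(H2O) = 59.46 mol
n(H2) = (2/2) × 59.46 = 59.46 mol
mass = 59.46 × 2.02 = 120.1 g

120.1 g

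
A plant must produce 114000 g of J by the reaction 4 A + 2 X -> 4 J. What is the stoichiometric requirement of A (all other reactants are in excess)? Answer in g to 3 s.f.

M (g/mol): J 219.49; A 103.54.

n(J) = 114000 / 219.49 = 519.4 mol
n(A) = (4/4) × 519.4 = 519.4 mol
mass = 519.4 × 103.54 = 53780 g

53800 g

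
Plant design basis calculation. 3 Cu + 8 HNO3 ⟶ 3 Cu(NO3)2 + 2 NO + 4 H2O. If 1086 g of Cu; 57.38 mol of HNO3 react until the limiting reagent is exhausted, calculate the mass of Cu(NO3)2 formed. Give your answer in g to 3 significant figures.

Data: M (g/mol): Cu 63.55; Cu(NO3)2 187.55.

n(Cu) = 1086 / 63.55 = 17.09 mol
n(HNO3) = 57.38 mol
n/ν for Cu = 17.09/3 = 5.697
n/ν for HNO3 = 57.38/8 = 7.173
Smallest n/ν is Cu → limiting reagent.
n(Cu(NO3)2) = (3/3) × 17.09 = 17.09 mol
mass = 17.09 × 187.55 = 3205 g

3210 g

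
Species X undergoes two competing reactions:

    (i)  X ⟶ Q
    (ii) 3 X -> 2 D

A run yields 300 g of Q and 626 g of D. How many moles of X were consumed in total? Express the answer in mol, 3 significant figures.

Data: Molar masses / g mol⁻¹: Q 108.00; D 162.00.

n(Q) = 300 / 108.00 = 2.778 mol
n(D) = 626 / 162.00 = 3.864 mol
n(X) via (i) = (1/1)×2.778 = 2.778 mol
n(X) via (ii) = (3/2)×3.864 = 5.796 mol
total n(X) = 2.778 + 5.796 = 8.574 mol

8.57 mol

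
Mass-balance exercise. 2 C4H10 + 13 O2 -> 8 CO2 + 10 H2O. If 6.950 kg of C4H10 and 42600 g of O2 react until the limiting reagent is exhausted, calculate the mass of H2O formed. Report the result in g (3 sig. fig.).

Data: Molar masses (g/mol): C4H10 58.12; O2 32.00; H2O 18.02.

10800 g

n(C4H10) = 6.950×1000 / 58.12 = 119.6 mol
n(O2) = 42600 / 32.00 = 1331 mol
n/ν for C4H10 = 119.6/2 = 59.80
n/ν for O2 = 1331/13 = 102.4
Smallest n/ν is C4H10 → limiting reagent.
n(H2O) = (10/2) × 119.6 = 598.0 mol
mass = 598.0 × 18.02 = 10780 g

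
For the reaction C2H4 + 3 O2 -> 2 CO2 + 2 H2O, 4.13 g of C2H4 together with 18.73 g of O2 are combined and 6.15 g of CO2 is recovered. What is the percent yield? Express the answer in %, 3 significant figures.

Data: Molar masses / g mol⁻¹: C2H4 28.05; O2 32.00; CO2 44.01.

47.5 %

n(C2H4) = 4.130 / 28.05 = 0.1472 mol
n(O2) = 18.73 / 32.00 = 0.5853 mol
n/ν for C2H4 = 0.1472/1 = 0.1472
n/ν for O2 = 0.5853/3 = 0.1951
Smallest n/ν is C2H4 → limiting reagent.
theoretical n(CO2) = (2/1) × 0.1472 = 0.2944 mol → 12.96 g
% yield = 6.15 / 12.96 × 100 = 47.45 %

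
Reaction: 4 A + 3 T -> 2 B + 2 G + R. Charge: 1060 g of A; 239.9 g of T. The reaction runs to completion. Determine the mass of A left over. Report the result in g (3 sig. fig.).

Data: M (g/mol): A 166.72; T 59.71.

167 g

n(A) = 1060 / 166.72 = 6.358 mol
n(T) = 239.9 / 59.71 = 4.018 mol
n/ν → A: 1.590, T: 1.339; T is limiting.
A consumed = (4/3) × 4.018 = 5.357 mol
A remaining = 6.358 − 5.357 = 1.001 mol
mass = 1.001 × 166.72 = 166.9 g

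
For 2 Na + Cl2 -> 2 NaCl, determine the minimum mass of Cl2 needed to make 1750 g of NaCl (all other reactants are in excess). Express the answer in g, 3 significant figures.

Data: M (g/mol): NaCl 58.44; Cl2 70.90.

1060 g

n(NaCl) = 1750 / 58.44 = 29.95 mol
n(Cl2) = (1/2) × 29.95 = 14.98 mol
mass = 14.98 × 70.90 = 1062 g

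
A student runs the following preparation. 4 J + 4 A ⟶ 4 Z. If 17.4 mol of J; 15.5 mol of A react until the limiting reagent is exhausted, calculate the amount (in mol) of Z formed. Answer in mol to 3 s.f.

n(J) = 17.40 mol
n(A) = 15.50 mol
n/ν for J = 17.40/4 = 4.350
n/ν for A = 15.50/4 = 3.875
Smallest n/ν is A → limiting reagent.
n(Z) = (4/4) × 15.50 = 15.50 mol

15.5 mol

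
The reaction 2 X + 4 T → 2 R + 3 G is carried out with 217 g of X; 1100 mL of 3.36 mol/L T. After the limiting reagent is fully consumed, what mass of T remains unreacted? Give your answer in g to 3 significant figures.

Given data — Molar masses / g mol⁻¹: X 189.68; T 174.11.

n(X) = 217.0 / 189.68 = 1.144 mol
n(T) = 3.36 × 1100/1000 = 3.696 mol
n/ν for X = 1.144/2 = 0.5720
n/ν for T = 3.696/4 = 0.9240
Smallest n/ν is X → limiting reagent.
T consumed = (4/2) × 1.144 = 2.288 mol
T remaining = 3.696 − 2.288 = 1.408 mol
mass = 1.408 × 174.11 = 245.1 g

245 g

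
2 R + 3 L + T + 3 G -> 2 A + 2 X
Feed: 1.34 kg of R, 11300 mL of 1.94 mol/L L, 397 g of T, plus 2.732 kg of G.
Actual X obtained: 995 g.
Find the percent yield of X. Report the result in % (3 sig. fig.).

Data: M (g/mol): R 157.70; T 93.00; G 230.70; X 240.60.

52.4 %

n(R) = 1.340×1000 / 157.70 = 8.497 mol
n(L) = 1.94 × 11300/1000 = 21.92 mol
n(T) = 397.0 / 93.00 = 4.269 mol
n(G) = 2.732×1000 / 230.70 = 11.84 mol
n/ν → R: 4.249, L: 7.307, T: 4.269, G: 3.947; G is limiting.
theoretical n(X) = (2/3) × 11.84 = 7.893 mol → 1899 g
% yield = 995 / 1899 × 100 = 52.40 %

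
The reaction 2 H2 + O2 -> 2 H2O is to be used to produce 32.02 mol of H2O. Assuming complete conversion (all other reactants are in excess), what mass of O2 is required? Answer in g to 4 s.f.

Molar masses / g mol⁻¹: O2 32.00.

n(H2O) = 32.02 mol
n(O2) = (1/2) × 32.02 = 16.01 mol
mass = 16.01 × 32.00 = 512.3 g

512.3 g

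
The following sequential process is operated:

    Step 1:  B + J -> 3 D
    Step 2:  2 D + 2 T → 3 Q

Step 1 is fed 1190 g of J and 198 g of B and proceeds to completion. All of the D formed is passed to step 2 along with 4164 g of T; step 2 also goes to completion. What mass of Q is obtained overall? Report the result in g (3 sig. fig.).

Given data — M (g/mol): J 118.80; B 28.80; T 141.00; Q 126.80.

Step 1:
n(J) = 1190 / 118.80 = 10.02 mol
n(B) = 198.0 / 28.80 = 6.875 mol
n/ν for J = 10.02/1 = 10.02
n/ν for B = 6.875/1 = 6.875
Smallest n/ν is B → limiting reagent.
n(D) produced = (3/1) × 6.875 = 20.63 mol
Step 2:
n(D) available = 20.63 mol
n(T) = 4164 / 141.00 = 29.53 mol
n/ν for D = 20.63/2 = 10.32
n/ν for T = 29.53/2 = 14.77
Smallest n/ν is D → limiting reagent.
n(Q) = (3/2) × 20.63 = 30.95 mol
mass = 30.95 × 126.80 = 3924 g

3920 g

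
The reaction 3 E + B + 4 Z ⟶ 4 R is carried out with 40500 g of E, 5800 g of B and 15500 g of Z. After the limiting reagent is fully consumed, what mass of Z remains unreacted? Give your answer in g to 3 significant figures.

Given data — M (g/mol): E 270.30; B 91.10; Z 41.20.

n(E) = 40500 / 270.30 = 149.8 mol
n(B) = 5800 / 91.10 = 63.67 mol
n(Z) = 15500 / 41.20 = 376.2 mol
n/ν for E = 149.8/3 = 49.93
n/ν for B = 63.67/1 = 63.67
n/ν for Z = 376.2/4 = 94.05
Smallest n/ν is E → limiting reagent.
Z consumed = (4/3) × 149.8 = 199.7 mol
Z remaining = 376.2 − 199.7 = 176.5 mol
mass = 176.5 × 41.20 = 7272 g

7270 g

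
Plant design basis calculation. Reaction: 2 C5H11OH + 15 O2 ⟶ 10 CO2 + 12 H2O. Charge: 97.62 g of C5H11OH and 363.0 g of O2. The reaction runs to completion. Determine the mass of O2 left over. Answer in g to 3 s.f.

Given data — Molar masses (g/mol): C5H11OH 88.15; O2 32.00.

n(C5H11OH) = 97.62 / 88.15 = 1.107 mol
n(O2) = 363.0 / 32.00 = 11.34 mol
n/ν for C5H11OH = 1.107/2 = 0.5535
n/ν for O2 = 11.34/15 = 0.7560
Smallest n/ν is C5H11OH → limiting reagent.
O2 consumed = (15/2) × 1.107 = 8.303 mol
O2 remaining = 11.34 − 8.303 = 3.037 mol
mass = 3.037 × 32.00 = 97.18 g

97.2 g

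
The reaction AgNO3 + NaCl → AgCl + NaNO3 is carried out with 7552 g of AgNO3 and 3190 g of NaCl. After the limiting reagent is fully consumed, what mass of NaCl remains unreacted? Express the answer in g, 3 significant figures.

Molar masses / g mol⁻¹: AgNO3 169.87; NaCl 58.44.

n(AgNO3) = 7552 / 169.87 = 44.46 mol
n(NaCl) = 3190 / 58.44 = 54.59 mol
n/ν for AgNO3 = 44.46/1 = 44.46
n/ν for NaCl = 54.59/1 = 54.59
Smallest n/ν is AgNO3 → limiting reagent.
NaCl consumed = (1/1) × 44.46 = 44.46 mol
NaCl remaining = 54.59 − 44.46 = 10.13 mol
mass = 10.13 × 58.44 = 592.0 g

592 g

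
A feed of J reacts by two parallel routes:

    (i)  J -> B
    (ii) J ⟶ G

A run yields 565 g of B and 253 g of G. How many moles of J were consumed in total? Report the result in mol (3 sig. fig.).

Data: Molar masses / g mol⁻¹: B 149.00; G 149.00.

n(B) = 565 / 149.00 = 3.792 mol
n(G) = 253 / 149.00 = 1.698 mol
n(J) via (i) = (1/1)×3.792 = 3.792 mol
n(J) via (ii) = (1/1)×1.698 = 1.698 mol
total n(J) = 3.792 + 1.698 = 5.490 mol

5.49 mol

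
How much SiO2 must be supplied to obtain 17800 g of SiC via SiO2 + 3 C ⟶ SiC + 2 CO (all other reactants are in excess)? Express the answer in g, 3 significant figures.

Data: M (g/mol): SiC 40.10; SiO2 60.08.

26700 g

n(SiC) = 17800 / 40.10 = 443.9 mol
n(SiO2) = (1/1) × 443.9 = 443.9 mol
mass = 443.9 × 60.08 = 26670 g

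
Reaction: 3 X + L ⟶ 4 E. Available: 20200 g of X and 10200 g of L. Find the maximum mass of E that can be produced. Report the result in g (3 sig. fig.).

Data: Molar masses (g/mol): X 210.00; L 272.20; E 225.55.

n(X) = 20200 / 210.00 = 96.19 mol
n(L) = 10200 / 272.20 = 37.47 mol
n/ν for X = 96.19/3 = 32.06
n/ν for L = 37.47/1 = 37.47
Smallest n/ν is X → limiting reagent.
n(E) = (4/3) × 96.19 = 128.3 mol
mass = 128.3 × 225.55 = 28940 g

28900 g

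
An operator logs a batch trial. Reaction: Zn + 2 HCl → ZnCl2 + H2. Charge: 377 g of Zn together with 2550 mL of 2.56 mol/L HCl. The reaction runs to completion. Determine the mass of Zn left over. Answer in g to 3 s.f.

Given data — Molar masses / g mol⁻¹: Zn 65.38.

164 g

n(Zn) = 377.0 / 65.38 = 5.766 mol
n(HCl) = 2.56 × 2550/1000 = 6.528 mol
n/ν for Zn = 5.766/1 = 5.766
n/ν for HCl = 6.528/2 = 3.264
Smallest n/ν is HCl → limiting reagent.
Zn consumed = (1/2) × 6.528 = 3.264 mol
Zn remaining = 5.766 − 3.264 = 2.502 mol
mass = 2.502 × 65.38 = 163.6 g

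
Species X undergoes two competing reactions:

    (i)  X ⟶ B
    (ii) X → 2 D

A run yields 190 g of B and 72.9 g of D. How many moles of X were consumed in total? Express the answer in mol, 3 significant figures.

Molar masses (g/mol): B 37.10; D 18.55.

n(B) = 190 / 37.10 = 5.121 mol
n(D) = 72.9 / 18.55 = 3.930 mol
n(X) via (i) = (1/1)×5.121 = 5.121 mol
n(X) via (ii) = (1/2)×3.930 = 1.965 mol
total n(X) = 5.121 + 1.965 = 7.086 mol

7.09 mol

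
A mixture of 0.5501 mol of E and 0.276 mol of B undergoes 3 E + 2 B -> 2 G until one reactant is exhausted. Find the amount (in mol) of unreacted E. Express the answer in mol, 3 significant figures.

0.136 mol

n(E) = 0.5501 mol
n(B) = 0.2760 mol
n/ν for E = 0.5501/3 = 0.1834
n/ν for B = 0.2760/2 = 0.1380
Smallest n/ν is B → limiting reagent.
E consumed = (3/2) × 0.2760 = 0.4140 mol
E remaining = 0.5501 − 0.4140 = 0.1361 mol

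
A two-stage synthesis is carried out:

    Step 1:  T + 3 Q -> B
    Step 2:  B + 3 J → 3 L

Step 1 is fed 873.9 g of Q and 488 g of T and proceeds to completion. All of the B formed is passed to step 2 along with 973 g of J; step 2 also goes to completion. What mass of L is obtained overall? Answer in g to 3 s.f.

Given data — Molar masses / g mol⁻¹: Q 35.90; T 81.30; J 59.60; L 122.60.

Step 1:
n(Q) = 873.9 / 35.90 = 24.34 mol
n(T) = 488.0 / 81.30 = 6.002 mol
n/ν for Q = 24.34/3 = 8.113
n/ν for T = 6.002/1 = 6.002
Smallest n/ν is T → limiting reagent.
n(B) produced = (1/1) × 6.002 = 6.002 mol
Step 2:
n(B) available = 6.002 mol
n(J) = 973.0 / 59.60 = 16.33 mol
n/ν for B = 6.002/1 = 6.002
n/ν for J = 16.33/3 = 5.443
Smallest n/ν is J → limiting reagent.
n(L) = (3/3) × 16.33 = 16.33 mol
mass = 16.33 × 122.60 = 2002 g

2000 g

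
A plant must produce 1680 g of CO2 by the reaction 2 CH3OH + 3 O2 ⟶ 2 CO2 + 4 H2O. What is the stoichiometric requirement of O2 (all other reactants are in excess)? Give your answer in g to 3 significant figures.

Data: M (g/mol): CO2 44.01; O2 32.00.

1830 g

n(CO2) = 1680 / 44.01 = 38.17 mol
n(O2) = (3/2) × 38.17 = 57.26 mol
mass = 57.26 × 32.00 = 1832 g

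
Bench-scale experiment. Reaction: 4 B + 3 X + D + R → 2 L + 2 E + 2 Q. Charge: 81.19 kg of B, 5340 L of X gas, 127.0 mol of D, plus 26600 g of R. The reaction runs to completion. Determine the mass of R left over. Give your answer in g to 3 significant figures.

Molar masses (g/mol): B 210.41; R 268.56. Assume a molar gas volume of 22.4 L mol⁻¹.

n(B) = 81.19×1000 / 210.41 = 385.9 mol
n(X) = 5340 / 22.4 = 238.4 mol
n(D) = 127.0 mol
n(R) = 26600 / 268.56 = 99.05 mol
n/ν for B = 385.9/4 = 96.48
n/ν for X = 238.4/3 = 79.47
n/ν for D = 127.0/1 = 127.0
n/ν for R = 99.05/1 = 99.05
Smallest n/ν is X → limiting reagent.
R consumed = (1/3) × 238.4 = 79.47 mol
R remaining = 99.05 − 79.47 = 19.58 mol
mass = 19.58 × 268.56 = 5258 g

5260 g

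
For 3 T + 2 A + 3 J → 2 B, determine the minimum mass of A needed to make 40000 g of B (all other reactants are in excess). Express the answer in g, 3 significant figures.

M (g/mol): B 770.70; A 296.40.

15400 g

n(B) = 40000 / 770.70 = 51.90 mol
n(A) = (2/2) × 51.90 = 51.90 mol
mass = 51.90 × 296.40 = 15380 g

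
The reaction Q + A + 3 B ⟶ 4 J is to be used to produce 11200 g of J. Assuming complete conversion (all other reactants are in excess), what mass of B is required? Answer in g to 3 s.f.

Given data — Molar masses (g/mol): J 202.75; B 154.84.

n(J) = 11200 / 202.75 = 55.24 mol
n(B) = (3/4) × 55.24 = 41.43 mol
mass = 41.43 × 154.84 = 6415 g

6420 g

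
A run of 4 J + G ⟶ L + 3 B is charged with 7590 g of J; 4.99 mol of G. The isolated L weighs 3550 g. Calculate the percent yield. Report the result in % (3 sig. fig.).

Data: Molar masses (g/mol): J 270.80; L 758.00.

n(J) = 7590 / 270.80 = 28.03 mol
n(G) = 4.990 mol
n/ν for J = 28.03/4 = 7.008
n/ν for G = 4.990/1 = 4.990
Smallest n/ν is G → limiting reagent.
theoretical n(L) = (1/1) × 4.990 = 4.990 mol → 3782 g
% yield = 3550 / 3782 × 100 = 93.87 %

93.9 %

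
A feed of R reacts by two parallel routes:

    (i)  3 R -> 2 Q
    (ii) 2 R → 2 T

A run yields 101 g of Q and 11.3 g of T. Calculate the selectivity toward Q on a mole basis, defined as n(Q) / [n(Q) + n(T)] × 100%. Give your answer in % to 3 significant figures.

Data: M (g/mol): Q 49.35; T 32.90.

85.6 %

n(Q) = 101 / 49.35 = 2.047 mol
n(T) = 11.3 / 32.90 = 0.3435 mol
selectivity = 2.047/(2.047+0.3435) × 100 = 85.63 %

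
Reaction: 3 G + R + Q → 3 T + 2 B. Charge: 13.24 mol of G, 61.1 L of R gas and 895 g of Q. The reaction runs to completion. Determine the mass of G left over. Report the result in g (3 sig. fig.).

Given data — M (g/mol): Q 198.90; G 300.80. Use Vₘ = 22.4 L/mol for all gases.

n(G) = 13.24 mol
n(R) = 61.10 / 22.4 = 2.728 mol
n(Q) = 895.0 / 198.90 = 4.500 mol
n/ν → G: 4.413, R: 2.728, Q: 4.500; R is limiting.
G consumed = (3/1) × 2.728 = 8.184 mol
G remaining = 13.24 − 8.184 = 5.056 mol
mass = 5.056 × 300.80 = 1521 g

1520 g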